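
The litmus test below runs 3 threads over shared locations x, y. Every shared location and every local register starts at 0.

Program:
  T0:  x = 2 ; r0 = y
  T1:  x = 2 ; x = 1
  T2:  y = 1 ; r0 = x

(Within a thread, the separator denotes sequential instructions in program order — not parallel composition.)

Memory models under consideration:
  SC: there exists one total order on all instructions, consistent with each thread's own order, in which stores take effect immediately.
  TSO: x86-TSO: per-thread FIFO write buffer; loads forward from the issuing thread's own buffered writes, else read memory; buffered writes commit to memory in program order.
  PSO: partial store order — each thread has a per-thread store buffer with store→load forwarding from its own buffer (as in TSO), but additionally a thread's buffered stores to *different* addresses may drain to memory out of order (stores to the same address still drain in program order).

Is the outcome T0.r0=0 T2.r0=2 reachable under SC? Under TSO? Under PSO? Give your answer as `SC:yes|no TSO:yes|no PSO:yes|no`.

outcome vector order: (T0.r0,T2.r0)
under SC → (0,1) (0,2) (1,0) (1,1) (1,2)
under TSO → (0,0) (0,1) (0,2) (1,0) (1,1) (1,2)
under PSO → (0,0) (0,1) (0,2) (1,0) (1,1) (1,2)
target (0,2) ∈ {SC,TSO,PSO}

SC:yes TSO:yes PSO:yes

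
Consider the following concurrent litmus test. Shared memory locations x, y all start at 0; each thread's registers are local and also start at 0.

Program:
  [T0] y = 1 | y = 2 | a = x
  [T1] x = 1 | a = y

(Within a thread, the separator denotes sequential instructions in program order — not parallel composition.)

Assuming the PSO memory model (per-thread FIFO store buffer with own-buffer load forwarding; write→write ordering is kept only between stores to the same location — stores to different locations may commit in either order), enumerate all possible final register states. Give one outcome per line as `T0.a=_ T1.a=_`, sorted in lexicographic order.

outcome vector order: (T0.a,T1.a)
|PSO outcomes| = 6

T0.a=0 T1.a=0
T0.a=0 T1.a=1
T0.a=0 T1.a=2
T0.a=1 T1.a=0
T0.a=1 T1.a=1
T0.a=1 T1.a=2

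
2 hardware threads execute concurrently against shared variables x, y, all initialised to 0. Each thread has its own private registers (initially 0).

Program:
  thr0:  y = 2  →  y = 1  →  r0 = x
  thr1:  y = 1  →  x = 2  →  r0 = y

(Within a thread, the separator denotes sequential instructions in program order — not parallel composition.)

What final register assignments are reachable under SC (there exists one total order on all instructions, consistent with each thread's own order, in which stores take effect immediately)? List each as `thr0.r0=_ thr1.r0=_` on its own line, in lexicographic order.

outcome vector order: (thr0.r0,thr1.r0)
|SC outcomes| = 3

thr0.r0=0 thr1.r0=1
thr0.r0=2 thr1.r0=1
thr0.r0=2 thr1.r0=2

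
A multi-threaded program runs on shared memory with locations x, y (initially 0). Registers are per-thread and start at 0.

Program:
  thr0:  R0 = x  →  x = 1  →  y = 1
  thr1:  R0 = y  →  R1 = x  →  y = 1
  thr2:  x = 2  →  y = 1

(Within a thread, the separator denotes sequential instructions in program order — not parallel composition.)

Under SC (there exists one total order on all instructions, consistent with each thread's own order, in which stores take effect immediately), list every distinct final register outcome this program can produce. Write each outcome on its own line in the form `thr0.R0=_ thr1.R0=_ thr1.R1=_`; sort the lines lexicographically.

thr0.R0=0 thr1.R0=0 thr1.R1=0
thr0.R0=0 thr1.R0=0 thr1.R1=1
thr0.R0=0 thr1.R0=0 thr1.R1=2
thr0.R0=0 thr1.R0=1 thr1.R1=1
thr0.R0=0 thr1.R0=1 thr1.R1=2
thr0.R0=2 thr1.R0=0 thr1.R1=0
thr0.R0=2 thr1.R0=0 thr1.R1=1
thr0.R0=2 thr1.R0=0 thr1.R1=2
thr0.R0=2 thr1.R0=1 thr1.R1=1
thr0.R0=2 thr1.R0=1 thr1.R1=2

outcome vector order: (thr0.R0,thr1.R0,thr1.R1)
|SC outcomes| = 10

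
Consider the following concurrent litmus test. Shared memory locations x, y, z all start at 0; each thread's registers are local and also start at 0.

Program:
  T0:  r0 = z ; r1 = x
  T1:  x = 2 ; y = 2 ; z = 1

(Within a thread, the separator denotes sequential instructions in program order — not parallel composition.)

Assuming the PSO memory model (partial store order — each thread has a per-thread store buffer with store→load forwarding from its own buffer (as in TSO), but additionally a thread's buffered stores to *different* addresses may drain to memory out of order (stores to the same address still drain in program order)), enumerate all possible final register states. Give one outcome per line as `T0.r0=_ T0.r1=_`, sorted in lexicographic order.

outcome vector order: (T0.r0,T0.r1)
|PSO outcomes| = 4

T0.r0=0 T0.r1=0
T0.r0=0 T0.r1=2
T0.r0=1 T0.r1=0
T0.r0=1 T0.r1=2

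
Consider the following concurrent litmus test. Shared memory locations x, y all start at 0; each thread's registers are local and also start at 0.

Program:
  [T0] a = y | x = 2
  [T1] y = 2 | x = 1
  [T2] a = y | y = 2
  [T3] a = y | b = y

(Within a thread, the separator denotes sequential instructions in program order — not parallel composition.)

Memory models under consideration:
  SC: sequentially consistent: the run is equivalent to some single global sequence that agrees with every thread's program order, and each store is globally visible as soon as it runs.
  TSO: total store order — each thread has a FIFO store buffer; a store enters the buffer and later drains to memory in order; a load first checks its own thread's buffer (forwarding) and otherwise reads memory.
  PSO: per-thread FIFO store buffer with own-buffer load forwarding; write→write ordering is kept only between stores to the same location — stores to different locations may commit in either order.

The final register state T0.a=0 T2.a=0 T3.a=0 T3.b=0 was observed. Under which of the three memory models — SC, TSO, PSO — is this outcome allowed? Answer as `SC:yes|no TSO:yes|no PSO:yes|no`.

SC:yes TSO:yes PSO:yes

outcome vector order: (T0.a,T2.a,T3.a,T3.b)
[SC] allowed = {0/0/0/0, 0/0/0/2, 0/0/2/2, 0/2/0/0, 0/2/0/2, 0/2/2/2, 2/0/0/0, 2/0/0/2, 2/0/2/2, 2/2/0/0, 2/2/0/2, 2/2/2/2}
[TSO] allowed = {0/0/0/0, 0/0/0/2, 0/0/2/2, 0/2/0/0, 0/2/0/2, 0/2/2/2, 2/0/0/0, 2/0/0/2, 2/0/2/2, 2/2/0/0, 2/2/0/2, 2/2/2/2}
[PSO] allowed = {0/0/0/0, 0/0/0/2, 0/0/2/2, 0/2/0/0, 0/2/0/2, 0/2/2/2, 2/0/0/0, 2/0/0/2, 2/0/2/2, 2/2/0/0, 2/2/0/2, 2/2/2/2}
target 0/0/0/0 ∈ {SC,TSO,PSO}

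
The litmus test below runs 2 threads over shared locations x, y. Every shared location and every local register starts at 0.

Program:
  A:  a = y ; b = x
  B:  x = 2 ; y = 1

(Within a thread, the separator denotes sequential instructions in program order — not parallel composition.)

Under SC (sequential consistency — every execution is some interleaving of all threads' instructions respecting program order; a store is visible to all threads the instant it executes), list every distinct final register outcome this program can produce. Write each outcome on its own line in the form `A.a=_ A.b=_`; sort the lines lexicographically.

A.a=0 A.b=0
A.a=0 A.b=2
A.a=1 A.b=2

outcome vector order: (A.a,A.b)
|SC outcomes| = 3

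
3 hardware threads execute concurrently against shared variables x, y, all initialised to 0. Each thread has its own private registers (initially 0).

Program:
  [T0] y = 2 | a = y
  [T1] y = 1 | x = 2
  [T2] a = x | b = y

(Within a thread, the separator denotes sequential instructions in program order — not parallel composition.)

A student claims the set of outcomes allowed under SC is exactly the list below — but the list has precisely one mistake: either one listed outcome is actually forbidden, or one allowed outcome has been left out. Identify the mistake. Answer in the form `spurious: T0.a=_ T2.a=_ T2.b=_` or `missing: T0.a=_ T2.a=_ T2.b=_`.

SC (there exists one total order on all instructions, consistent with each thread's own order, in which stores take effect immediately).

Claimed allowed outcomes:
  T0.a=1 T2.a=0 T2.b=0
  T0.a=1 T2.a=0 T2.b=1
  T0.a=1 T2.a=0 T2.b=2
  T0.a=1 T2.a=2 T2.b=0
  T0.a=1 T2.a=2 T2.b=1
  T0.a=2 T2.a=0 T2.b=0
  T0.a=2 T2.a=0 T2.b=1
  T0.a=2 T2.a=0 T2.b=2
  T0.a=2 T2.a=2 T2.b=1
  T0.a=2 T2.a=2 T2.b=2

spurious: T0.a=1 T2.a=2 T2.b=0

outcome vector order: (T0.a,T2.a,T2.b)
under SC → <1 0 0> <1 0 1> <1 0 2> <1 2 1> <2 0 0> <2 0 1> <2 0 2> <2 2 1> <2 2 2>
claimed∖SC = {<1 2 0>}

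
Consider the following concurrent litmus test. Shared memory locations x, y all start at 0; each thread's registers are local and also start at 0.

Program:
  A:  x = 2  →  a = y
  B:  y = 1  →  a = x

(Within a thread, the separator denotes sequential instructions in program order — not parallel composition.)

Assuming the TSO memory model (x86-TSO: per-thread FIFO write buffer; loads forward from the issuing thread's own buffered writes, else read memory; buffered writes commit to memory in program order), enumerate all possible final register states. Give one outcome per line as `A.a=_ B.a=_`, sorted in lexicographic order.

A.a=0 B.a=0
A.a=0 B.a=2
A.a=1 B.a=0
A.a=1 B.a=2

outcome vector order: (A.a,B.a)
|TSO outcomes| = 4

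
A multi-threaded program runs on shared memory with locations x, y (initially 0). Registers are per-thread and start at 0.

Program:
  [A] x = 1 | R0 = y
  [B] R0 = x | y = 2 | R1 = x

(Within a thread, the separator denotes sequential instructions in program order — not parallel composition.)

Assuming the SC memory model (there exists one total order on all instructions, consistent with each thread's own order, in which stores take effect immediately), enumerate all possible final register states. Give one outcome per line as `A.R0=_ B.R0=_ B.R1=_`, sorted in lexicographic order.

A.R0=0 B.R0=0 B.R1=1
A.R0=0 B.R0=1 B.R1=1
A.R0=2 B.R0=0 B.R1=0
A.R0=2 B.R0=0 B.R1=1
A.R0=2 B.R0=1 B.R1=1

outcome vector order: (A.R0,B.R0,B.R1)
|SC outcomes| = 5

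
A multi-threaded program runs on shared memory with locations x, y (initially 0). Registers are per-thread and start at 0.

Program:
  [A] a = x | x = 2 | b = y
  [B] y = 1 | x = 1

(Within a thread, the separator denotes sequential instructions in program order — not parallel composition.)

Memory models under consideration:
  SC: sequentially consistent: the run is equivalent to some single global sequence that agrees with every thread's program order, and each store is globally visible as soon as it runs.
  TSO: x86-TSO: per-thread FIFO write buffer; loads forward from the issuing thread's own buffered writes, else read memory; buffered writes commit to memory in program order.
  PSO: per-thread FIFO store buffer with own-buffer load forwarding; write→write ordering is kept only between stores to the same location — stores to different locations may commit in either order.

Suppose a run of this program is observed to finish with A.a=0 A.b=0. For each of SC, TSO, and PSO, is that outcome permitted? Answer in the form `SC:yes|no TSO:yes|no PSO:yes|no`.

SC:yes TSO:yes PSO:yes

outcome vector order: (A.a,A.b)
under SC → <0 0>; <0 1>; <1 1>
under TSO → <0 0>; <0 1>; <1 1>
under PSO → <0 0>; <0 1>; <1 0>; <1 1>
target <0 0> ∈ {SC,TSO,PSO}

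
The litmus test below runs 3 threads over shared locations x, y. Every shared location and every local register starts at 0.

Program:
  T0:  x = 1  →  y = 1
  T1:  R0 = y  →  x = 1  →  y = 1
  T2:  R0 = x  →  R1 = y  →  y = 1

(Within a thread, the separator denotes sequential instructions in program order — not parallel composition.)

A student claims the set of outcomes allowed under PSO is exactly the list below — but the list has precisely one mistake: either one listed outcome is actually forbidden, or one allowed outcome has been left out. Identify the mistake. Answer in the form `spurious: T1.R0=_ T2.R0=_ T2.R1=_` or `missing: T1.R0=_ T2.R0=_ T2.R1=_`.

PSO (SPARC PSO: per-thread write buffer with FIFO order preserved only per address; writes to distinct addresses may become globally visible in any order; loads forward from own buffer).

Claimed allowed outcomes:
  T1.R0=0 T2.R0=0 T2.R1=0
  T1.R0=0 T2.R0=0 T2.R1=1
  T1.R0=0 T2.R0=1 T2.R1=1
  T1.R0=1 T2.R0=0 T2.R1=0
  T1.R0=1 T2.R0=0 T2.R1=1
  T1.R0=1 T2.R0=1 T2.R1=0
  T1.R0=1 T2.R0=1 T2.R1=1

missing: T1.R0=0 T2.R0=1 T2.R1=0

outcome vector order: (T1.R0,T2.R0,T2.R1)
under PSO → (0,0,0) (0,0,1) (0,1,0) (0,1,1) (1,0,0) (1,0,1) (1,1,0) (1,1,1)
PSO∖claimed = {(0,1,0)}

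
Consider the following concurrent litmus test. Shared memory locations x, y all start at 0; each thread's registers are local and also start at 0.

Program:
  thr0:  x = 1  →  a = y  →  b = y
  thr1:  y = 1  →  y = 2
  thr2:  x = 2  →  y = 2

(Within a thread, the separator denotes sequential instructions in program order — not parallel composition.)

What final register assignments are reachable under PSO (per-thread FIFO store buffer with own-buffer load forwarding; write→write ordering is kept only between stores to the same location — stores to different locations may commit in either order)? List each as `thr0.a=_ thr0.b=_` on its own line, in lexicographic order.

outcome vector order: (thr0.a,thr0.b)
|PSO outcomes| = 7

thr0.a=0 thr0.b=0
thr0.a=0 thr0.b=1
thr0.a=0 thr0.b=2
thr0.a=1 thr0.b=1
thr0.a=1 thr0.b=2
thr0.a=2 thr0.b=1
thr0.a=2 thr0.b=2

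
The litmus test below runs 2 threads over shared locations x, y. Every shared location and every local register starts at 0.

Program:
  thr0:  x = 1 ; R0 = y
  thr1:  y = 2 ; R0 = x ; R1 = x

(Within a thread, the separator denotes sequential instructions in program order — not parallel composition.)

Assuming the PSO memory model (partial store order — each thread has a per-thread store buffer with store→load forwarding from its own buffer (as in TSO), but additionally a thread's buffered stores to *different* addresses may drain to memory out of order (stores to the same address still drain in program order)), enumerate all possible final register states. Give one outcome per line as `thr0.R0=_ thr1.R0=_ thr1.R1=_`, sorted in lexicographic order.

outcome vector order: (thr0.R0,thr1.R0,thr1.R1)
|PSO outcomes| = 6

thr0.R0=0 thr1.R0=0 thr1.R1=0
thr0.R0=0 thr1.R0=0 thr1.R1=1
thr0.R0=0 thr1.R0=1 thr1.R1=1
thr0.R0=2 thr1.R0=0 thr1.R1=0
thr0.R0=2 thr1.R0=0 thr1.R1=1
thr0.R0=2 thr1.R0=1 thr1.R1=1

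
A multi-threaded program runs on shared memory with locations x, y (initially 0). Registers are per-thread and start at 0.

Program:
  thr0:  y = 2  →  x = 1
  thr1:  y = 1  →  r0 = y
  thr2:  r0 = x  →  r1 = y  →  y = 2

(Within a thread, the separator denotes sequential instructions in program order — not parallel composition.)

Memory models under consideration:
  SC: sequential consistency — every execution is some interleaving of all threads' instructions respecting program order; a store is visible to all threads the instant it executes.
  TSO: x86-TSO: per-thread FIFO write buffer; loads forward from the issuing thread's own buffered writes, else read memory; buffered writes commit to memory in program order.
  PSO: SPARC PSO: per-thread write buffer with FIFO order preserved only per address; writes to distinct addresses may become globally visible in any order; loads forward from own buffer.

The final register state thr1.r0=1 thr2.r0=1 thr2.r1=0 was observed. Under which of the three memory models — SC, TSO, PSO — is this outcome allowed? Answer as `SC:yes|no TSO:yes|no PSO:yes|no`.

SC:no TSO:no PSO:yes

outcome vector order: (thr1.r0,thr2.r0,thr2.r1)
[SC] allowed = {(1,0,0), (1,0,1), (1,0,2), (1,1,1), (1,1,2), (2,0,0), (2,0,1), (2,0,2), (2,1,1), (2,1,2)}
[TSO] allowed = {(1,0,0), (1,0,1), (1,0,2), (1,1,1), (1,1,2), (2,0,0), (2,0,1), (2,0,2), (2,1,1), (2,1,2)}
[PSO] allowed = {(1,0,0), (1,0,1), (1,0,2), (1,1,0), (1,1,1), (1,1,2), (2,0,0), (2,0,1), (2,0,2), (2,1,0), (2,1,1), (2,1,2)}
target (1,1,0) ∈ {PSO}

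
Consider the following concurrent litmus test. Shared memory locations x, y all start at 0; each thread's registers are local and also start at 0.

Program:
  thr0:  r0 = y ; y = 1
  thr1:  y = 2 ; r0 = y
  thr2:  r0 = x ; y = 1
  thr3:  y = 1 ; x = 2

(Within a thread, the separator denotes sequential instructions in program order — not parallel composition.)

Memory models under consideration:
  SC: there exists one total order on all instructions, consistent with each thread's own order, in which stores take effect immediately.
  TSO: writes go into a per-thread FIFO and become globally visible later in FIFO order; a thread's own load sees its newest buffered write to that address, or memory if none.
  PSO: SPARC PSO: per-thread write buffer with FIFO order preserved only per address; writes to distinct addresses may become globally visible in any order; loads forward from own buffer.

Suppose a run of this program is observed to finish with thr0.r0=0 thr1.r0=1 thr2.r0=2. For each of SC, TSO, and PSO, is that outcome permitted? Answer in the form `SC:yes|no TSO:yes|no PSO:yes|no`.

outcome vector order: (thr0.r0,thr1.r0,thr2.r0)
SC: 12 outcomes — {010 012 020 022 110 112 120 122 210 212 220 222}
TSO: 12 outcomes — {010 012 020 022 110 112 120 122 210 212 220 222}
PSO: 12 outcomes — {010 012 020 022 110 112 120 122 210 212 220 222}
target 012 ∈ {SC,TSO,PSO}

SC:yes TSO:yes PSO:yes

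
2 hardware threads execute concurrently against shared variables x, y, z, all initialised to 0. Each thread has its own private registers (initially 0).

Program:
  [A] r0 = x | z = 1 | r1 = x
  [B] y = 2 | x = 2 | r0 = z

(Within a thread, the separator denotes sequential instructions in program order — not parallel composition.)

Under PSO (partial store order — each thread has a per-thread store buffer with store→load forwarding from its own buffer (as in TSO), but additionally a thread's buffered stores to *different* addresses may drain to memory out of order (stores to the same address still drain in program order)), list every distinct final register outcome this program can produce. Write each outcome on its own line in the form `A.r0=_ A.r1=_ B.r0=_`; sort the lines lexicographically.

outcome vector order: (A.r0,A.r1,B.r0)
|PSO outcomes| = 6

A.r0=0 A.r1=0 B.r0=0
A.r0=0 A.r1=0 B.r0=1
A.r0=0 A.r1=2 B.r0=0
A.r0=0 A.r1=2 B.r0=1
A.r0=2 A.r1=2 B.r0=0
A.r0=2 A.r1=2 B.r0=1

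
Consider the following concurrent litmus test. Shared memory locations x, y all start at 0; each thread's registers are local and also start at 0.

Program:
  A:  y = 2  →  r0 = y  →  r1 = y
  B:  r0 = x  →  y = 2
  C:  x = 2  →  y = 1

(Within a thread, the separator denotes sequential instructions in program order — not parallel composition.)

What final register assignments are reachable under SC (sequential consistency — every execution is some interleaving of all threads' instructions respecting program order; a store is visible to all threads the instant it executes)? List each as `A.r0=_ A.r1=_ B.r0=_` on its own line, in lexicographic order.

A.r0=1 A.r1=1 B.r0=0
A.r0=1 A.r1=1 B.r0=2
A.r0=1 A.r1=2 B.r0=0
A.r0=1 A.r1=2 B.r0=2
A.r0=2 A.r1=1 B.r0=0
A.r0=2 A.r1=1 B.r0=2
A.r0=2 A.r1=2 B.r0=0
A.r0=2 A.r1=2 B.r0=2

outcome vector order: (A.r0,A.r1,B.r0)
|SC outcomes| = 8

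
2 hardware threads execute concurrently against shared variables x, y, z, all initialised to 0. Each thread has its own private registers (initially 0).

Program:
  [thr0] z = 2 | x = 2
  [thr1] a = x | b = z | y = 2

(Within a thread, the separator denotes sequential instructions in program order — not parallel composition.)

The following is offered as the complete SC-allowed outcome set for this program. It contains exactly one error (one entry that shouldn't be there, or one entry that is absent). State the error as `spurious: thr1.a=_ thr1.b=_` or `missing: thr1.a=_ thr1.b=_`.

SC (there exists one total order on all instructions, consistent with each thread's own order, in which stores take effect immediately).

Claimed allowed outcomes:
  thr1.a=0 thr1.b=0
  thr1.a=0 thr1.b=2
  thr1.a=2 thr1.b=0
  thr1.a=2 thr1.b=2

outcome vector order: (thr1.a,thr1.b)
under SC → <0 0> <0 2> <2 2>
claimed∖SC = {<2 0>}

spurious: thr1.a=2 thr1.b=0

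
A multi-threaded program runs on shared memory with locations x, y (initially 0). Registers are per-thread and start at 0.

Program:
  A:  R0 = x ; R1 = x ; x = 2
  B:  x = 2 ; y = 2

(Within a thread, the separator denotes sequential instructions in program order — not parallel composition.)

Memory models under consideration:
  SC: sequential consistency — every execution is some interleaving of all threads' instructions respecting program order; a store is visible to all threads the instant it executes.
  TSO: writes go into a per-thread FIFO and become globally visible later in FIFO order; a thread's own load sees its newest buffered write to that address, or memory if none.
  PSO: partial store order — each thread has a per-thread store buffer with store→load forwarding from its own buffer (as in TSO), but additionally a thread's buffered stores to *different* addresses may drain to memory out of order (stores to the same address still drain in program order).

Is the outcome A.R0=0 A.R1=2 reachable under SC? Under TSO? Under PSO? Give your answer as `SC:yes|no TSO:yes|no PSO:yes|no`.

SC:yes TSO:yes PSO:yes

outcome vector order: (A.R0,A.R1)
SC: 3 outcomes — {0/0 0/2 2/2}
TSO: 3 outcomes — {0/0 0/2 2/2}
PSO: 3 outcomes — {0/0 0/2 2/2}
target 0/2 ∈ {SC,TSO,PSO}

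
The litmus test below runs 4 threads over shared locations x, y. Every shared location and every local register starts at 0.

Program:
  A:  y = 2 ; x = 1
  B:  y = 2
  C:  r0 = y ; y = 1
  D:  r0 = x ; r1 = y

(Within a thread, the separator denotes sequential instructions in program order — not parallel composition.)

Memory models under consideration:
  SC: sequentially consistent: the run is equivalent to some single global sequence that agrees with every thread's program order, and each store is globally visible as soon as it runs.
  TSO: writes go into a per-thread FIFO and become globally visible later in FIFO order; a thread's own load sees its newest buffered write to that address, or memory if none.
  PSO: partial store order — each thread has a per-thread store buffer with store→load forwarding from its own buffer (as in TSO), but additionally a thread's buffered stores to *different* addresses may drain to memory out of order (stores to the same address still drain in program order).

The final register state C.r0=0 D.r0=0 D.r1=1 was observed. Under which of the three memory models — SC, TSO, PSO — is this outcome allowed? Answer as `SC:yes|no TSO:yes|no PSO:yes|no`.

SC:yes TSO:yes PSO:yes

outcome vector order: (C.r0,D.r0,D.r1)
SC: 10 outcomes — {(0,0,0) (0,0,1) (0,0,2) (0,1,1) (0,1,2) (2,0,0) (2,0,1) (2,0,2) (2,1,1) (2,1,2)}
TSO: 10 outcomes — {(0,0,0) (0,0,1) (0,0,2) (0,1,1) (0,1,2) (2,0,0) (2,0,1) (2,0,2) (2,1,1) (2,1,2)}
PSO: 12 outcomes — {(0,0,0) (0,0,1) (0,0,2) (0,1,0) (0,1,1) (0,1,2) (2,0,0) (2,0,1) (2,0,2) (2,1,0) (2,1,1) (2,1,2)}
target (0,0,1) ∈ {SC,TSO,PSO}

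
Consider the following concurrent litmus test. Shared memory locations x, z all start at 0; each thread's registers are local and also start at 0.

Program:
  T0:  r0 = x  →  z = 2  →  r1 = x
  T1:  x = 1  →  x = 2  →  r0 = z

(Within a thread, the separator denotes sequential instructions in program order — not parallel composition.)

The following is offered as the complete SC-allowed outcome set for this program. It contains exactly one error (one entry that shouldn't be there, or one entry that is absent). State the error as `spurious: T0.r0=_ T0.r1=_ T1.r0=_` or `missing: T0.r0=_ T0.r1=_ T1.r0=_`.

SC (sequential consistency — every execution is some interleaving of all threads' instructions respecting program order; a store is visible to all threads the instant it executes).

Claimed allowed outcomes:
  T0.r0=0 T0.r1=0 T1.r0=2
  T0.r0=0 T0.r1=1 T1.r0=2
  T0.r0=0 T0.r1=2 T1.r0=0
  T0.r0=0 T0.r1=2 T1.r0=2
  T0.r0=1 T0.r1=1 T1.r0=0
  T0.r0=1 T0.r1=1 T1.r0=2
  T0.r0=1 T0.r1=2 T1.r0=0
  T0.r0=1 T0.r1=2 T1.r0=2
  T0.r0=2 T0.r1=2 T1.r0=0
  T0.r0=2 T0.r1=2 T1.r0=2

outcome vector order: (T0.r0,T0.r1,T1.r0)
SC (9): <0 0 2>, <0 1 2>, <0 2 0>, <0 2 2>, <1 1 2>, <1 2 0>, <1 2 2>, <2 2 0>, <2 2 2>
claimed∖SC = {<1 1 0>}

spurious: T0.r0=1 T0.r1=1 T1.r0=0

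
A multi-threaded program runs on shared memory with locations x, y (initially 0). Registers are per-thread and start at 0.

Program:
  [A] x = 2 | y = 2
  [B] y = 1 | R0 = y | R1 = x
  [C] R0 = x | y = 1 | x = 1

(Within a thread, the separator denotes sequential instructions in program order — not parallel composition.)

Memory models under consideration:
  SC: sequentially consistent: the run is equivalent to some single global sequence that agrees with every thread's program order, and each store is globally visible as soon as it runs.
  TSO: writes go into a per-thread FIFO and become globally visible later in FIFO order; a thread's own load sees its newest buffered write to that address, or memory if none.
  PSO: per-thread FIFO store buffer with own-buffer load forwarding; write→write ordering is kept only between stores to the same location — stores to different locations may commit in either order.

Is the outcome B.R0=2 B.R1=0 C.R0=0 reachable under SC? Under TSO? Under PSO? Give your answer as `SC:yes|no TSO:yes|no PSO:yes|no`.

outcome vector order: (B.R0,B.R1,C.R0)
under SC → <1 0 0>, <1 0 2>, <1 1 0>, <1 1 2>, <1 2 0>, <1 2 2>, <2 1 0>, <2 1 2>, <2 2 0>, <2 2 2>
under TSO → <1 0 0>, <1 0 2>, <1 1 0>, <1 1 2>, <1 2 0>, <1 2 2>, <2 1 0>, <2 1 2>, <2 2 0>, <2 2 2>
under PSO → <1 0 0>, <1 0 2>, <1 1 0>, <1 1 2>, <1 2 0>, <1 2 2>, <2 0 0>, <2 0 2>, <2 1 0>, <2 1 2>, <2 2 0>, <2 2 2>
target <2 0 0> ∈ {PSO}

SC:no TSO:no PSO:yes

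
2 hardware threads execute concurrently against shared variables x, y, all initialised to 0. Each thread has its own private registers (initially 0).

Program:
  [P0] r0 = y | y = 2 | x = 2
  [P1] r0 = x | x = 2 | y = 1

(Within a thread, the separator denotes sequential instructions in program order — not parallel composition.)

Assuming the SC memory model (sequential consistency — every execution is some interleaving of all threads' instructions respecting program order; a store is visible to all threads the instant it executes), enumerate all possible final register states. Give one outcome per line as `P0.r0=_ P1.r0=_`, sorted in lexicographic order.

outcome vector order: (P0.r0,P1.r0)
|SC outcomes| = 3

P0.r0=0 P1.r0=0
P0.r0=0 P1.r0=2
P0.r0=1 P1.r0=0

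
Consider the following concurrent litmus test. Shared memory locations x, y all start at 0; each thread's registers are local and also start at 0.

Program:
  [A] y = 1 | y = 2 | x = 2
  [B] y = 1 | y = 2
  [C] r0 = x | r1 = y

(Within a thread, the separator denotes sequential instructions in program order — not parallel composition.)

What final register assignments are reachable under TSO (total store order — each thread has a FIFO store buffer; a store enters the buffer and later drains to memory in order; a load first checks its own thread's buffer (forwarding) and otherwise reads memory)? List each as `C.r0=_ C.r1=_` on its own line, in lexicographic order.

C.r0=0 C.r1=0
C.r0=0 C.r1=1
C.r0=0 C.r1=2
C.r0=2 C.r1=1
C.r0=2 C.r1=2

outcome vector order: (C.r0,C.r1)
|TSO outcomes| = 5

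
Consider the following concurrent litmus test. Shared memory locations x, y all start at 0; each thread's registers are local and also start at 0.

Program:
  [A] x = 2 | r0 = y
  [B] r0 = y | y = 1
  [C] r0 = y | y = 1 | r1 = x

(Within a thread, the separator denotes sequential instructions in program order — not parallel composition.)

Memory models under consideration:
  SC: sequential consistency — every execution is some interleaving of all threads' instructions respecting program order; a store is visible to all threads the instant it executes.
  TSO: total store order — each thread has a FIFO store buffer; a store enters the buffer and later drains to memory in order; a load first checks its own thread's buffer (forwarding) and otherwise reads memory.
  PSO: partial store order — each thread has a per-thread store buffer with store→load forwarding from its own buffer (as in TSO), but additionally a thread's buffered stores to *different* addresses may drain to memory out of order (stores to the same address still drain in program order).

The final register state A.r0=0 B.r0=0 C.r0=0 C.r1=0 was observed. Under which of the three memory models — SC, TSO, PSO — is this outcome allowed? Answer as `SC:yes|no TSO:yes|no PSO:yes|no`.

outcome vector order: (A.r0,B.r0,C.r0,C.r1)
SC (9): (0,0,0,2); (0,0,1,2); (0,1,0,2); (1,0,0,0); (1,0,0,2); (1,0,1,0); (1,0,1,2); (1,1,0,0); (1,1,0,2)
TSO (12): (0,0,0,0); (0,0,0,2); (0,0,1,0); (0,0,1,2); (0,1,0,0); (0,1,0,2); (1,0,0,0); (1,0,0,2); (1,0,1,0); (1,0,1,2); (1,1,0,0); (1,1,0,2)
PSO (12): (0,0,0,0); (0,0,0,2); (0,0,1,0); (0,0,1,2); (0,1,0,0); (0,1,0,2); (1,0,0,0); (1,0,0,2); (1,0,1,0); (1,0,1,2); (1,1,0,0); (1,1,0,2)
target (0,0,0,0) ∈ {TSO,PSO}

SC:no TSO:yes PSO:yes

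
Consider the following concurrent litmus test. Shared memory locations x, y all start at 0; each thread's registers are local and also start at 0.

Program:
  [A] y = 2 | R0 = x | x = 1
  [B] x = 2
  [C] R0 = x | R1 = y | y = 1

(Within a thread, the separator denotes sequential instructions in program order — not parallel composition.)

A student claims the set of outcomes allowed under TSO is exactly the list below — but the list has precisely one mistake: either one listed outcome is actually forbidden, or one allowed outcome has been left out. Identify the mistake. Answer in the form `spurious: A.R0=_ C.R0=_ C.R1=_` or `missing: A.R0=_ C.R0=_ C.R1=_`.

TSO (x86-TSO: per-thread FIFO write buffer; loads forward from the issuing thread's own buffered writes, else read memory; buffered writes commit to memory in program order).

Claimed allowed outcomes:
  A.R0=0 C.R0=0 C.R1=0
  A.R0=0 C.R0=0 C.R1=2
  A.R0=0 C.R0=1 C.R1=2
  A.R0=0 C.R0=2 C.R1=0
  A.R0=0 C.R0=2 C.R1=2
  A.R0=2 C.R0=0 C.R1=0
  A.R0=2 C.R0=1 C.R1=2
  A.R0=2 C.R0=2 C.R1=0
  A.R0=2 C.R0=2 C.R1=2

missing: A.R0=2 C.R0=0 C.R1=2

outcome vector order: (A.R0,C.R0,C.R1)
TSO (10): <0 0 0>, <0 0 2>, <0 1 2>, <0 2 0>, <0 2 2>, <2 0 0>, <2 0 2>, <2 1 2>, <2 2 0>, <2 2 2>
TSO∖claimed = {<2 0 2>}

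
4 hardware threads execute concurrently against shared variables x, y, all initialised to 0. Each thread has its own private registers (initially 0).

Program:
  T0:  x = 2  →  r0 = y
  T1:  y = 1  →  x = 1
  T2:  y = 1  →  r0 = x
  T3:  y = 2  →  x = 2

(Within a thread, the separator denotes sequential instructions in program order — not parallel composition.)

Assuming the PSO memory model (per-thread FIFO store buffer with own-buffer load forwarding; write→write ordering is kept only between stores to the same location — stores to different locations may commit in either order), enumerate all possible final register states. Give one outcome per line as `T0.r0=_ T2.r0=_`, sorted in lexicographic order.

T0.r0=0 T2.r0=0
T0.r0=0 T2.r0=1
T0.r0=0 T2.r0=2
T0.r0=1 T2.r0=0
T0.r0=1 T2.r0=1
T0.r0=1 T2.r0=2
T0.r0=2 T2.r0=0
T0.r0=2 T2.r0=1
T0.r0=2 T2.r0=2

outcome vector order: (T0.r0,T2.r0)
|PSO outcomes| = 9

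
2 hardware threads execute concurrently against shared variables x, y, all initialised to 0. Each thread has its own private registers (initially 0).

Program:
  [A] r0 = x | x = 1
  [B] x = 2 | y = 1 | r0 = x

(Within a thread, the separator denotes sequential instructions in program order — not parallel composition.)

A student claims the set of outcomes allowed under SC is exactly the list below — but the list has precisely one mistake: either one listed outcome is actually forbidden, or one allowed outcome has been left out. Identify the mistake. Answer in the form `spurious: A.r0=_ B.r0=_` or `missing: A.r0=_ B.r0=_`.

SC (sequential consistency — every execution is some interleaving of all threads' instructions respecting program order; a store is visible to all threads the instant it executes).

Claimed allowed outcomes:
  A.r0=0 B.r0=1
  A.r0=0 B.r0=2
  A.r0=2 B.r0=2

outcome vector order: (A.r0,B.r0)
[SC] allowed = {<0 1> <0 2> <2 1> <2 2>}
SC∖claimed = {<2 1>}

missing: A.r0=2 B.r0=1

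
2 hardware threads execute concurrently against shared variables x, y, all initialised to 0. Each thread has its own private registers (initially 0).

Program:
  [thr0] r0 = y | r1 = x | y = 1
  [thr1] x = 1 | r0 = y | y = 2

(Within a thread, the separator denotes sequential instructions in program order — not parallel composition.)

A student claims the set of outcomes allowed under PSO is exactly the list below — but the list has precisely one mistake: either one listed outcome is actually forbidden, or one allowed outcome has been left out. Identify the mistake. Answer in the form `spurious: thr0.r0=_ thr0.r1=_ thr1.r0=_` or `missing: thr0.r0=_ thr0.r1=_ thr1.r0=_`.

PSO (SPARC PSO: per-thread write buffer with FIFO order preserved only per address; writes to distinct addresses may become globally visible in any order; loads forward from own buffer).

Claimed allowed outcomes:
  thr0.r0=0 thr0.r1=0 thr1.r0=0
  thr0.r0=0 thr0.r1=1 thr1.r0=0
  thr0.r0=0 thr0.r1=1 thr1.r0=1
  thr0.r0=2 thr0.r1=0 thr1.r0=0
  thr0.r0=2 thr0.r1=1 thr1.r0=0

outcome vector order: (thr0.r0,thr0.r1,thr1.r0)
PSO (6): 0/0/0 0/0/1 0/1/0 0/1/1 2/0/0 2/1/0
PSO∖claimed = {0/0/1}

missing: thr0.r0=0 thr0.r1=0 thr1.r0=1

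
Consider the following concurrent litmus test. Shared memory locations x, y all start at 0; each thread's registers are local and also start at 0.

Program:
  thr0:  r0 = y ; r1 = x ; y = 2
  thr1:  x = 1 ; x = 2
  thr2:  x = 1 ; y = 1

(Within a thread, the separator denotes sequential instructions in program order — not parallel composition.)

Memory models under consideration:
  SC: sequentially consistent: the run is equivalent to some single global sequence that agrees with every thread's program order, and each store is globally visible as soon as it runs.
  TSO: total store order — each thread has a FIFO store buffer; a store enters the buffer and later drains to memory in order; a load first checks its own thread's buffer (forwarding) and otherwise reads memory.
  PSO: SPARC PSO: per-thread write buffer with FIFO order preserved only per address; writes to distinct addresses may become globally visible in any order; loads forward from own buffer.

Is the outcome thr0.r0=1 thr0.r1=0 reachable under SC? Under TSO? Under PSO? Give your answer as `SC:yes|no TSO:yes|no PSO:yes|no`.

SC:no TSO:no PSO:yes

outcome vector order: (thr0.r0,thr0.r1)
[SC] allowed = {0/0; 0/1; 0/2; 1/1; 1/2}
[TSO] allowed = {0/0; 0/1; 0/2; 1/1; 1/2}
[PSO] allowed = {0/0; 0/1; 0/2; 1/0; 1/1; 1/2}
target 1/0 ∈ {PSO}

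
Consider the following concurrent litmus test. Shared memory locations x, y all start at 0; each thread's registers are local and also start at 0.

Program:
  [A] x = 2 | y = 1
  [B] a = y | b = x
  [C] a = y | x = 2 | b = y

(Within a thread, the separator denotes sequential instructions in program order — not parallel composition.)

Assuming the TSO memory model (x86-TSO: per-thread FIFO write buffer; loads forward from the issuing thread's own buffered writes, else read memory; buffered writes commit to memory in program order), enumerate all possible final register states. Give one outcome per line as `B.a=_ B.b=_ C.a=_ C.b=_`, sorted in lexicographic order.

outcome vector order: (B.a,B.b,C.a,C.b)
|TSO outcomes| = 9

B.a=0 B.b=0 C.a=0 C.b=0
B.a=0 B.b=0 C.a=0 C.b=1
B.a=0 B.b=0 C.a=1 C.b=1
B.a=0 B.b=2 C.a=0 C.b=0
B.a=0 B.b=2 C.a=0 C.b=1
B.a=0 B.b=2 C.a=1 C.b=1
B.a=1 B.b=2 C.a=0 C.b=0
B.a=1 B.b=2 C.a=0 C.b=1
B.a=1 B.b=2 C.a=1 C.b=1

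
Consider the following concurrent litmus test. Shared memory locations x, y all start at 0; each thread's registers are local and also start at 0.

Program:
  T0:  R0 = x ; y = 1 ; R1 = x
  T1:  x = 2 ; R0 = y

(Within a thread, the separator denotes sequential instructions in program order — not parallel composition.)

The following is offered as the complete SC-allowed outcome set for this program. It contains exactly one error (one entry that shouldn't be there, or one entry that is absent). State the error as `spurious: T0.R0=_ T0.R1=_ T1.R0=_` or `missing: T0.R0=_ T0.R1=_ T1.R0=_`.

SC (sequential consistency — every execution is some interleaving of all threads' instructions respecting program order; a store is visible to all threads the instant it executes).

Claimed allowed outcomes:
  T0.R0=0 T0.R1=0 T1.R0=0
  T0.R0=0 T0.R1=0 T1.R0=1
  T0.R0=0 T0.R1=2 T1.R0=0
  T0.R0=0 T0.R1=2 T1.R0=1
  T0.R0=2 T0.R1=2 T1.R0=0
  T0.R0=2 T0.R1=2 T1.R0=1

outcome vector order: (T0.R0,T0.R1,T1.R0)
under SC → <0 0 1> <0 2 0> <0 2 1> <2 2 0> <2 2 1>
claimed∖SC = {<0 0 0>}

spurious: T0.R0=0 T0.R1=0 T1.R0=0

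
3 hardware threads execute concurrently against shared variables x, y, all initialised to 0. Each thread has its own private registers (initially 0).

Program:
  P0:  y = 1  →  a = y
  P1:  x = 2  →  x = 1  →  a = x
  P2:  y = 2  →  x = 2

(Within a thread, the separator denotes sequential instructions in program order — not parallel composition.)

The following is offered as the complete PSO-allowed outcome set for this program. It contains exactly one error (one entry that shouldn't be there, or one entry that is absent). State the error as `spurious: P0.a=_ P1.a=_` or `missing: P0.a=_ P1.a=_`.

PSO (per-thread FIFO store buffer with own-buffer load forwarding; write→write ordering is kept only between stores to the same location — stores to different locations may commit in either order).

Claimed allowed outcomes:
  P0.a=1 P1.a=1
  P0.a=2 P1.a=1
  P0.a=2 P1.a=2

outcome vector order: (P0.a,P1.a)
PSO: 4 outcomes — {(1,1) (1,2) (2,1) (2,2)}
PSO∖claimed = {(1,2)}

missing: P0.a=1 P1.a=2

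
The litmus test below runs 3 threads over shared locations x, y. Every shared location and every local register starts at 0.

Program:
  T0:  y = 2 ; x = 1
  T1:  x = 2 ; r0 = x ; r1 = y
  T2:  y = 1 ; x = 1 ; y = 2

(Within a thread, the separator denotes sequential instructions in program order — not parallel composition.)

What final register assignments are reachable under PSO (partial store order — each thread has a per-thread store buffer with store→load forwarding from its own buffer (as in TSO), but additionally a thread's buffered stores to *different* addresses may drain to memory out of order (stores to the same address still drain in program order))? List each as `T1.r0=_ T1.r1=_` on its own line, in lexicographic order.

T1.r0=1 T1.r1=0
T1.r0=1 T1.r1=1
T1.r0=1 T1.r1=2
T1.r0=2 T1.r1=0
T1.r0=2 T1.r1=1
T1.r0=2 T1.r1=2

outcome vector order: (T1.r0,T1.r1)
|PSO outcomes| = 6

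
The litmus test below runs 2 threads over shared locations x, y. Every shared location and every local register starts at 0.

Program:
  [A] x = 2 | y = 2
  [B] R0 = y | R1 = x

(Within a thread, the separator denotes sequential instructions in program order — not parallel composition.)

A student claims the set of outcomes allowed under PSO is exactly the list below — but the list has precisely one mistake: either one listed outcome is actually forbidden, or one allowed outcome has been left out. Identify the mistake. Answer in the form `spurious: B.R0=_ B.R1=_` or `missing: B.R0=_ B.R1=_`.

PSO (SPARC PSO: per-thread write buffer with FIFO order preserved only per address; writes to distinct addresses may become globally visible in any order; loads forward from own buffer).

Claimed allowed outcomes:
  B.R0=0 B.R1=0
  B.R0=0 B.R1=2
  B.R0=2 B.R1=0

missing: B.R0=2 B.R1=2

outcome vector order: (B.R0,B.R1)
[PSO] allowed = {00, 02, 20, 22}
PSO∖claimed = {22}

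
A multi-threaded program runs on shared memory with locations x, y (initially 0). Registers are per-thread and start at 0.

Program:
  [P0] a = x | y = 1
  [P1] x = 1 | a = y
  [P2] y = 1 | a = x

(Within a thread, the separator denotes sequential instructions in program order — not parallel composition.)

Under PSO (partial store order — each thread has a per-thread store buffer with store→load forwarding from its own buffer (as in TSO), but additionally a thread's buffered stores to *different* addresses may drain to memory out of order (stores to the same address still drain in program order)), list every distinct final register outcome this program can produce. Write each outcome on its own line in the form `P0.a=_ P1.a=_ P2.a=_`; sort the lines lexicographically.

outcome vector order: (P0.a,P1.a,P2.a)
|PSO outcomes| = 8

P0.a=0 P1.a=0 P2.a=0
P0.a=0 P1.a=0 P2.a=1
P0.a=0 P1.a=1 P2.a=0
P0.a=0 P1.a=1 P2.a=1
P0.a=1 P1.a=0 P2.a=0
P0.a=1 P1.a=0 P2.a=1
P0.a=1 P1.a=1 P2.a=0
P0.a=1 P1.a=1 P2.a=1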